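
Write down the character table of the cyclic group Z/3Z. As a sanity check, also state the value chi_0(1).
Character table of Z/3Z (irreps indexed chi_0,...,chi_2 with chi_k(m) = zeta_3^(k*m), zeta_3 = exp(2*pi*i/3)):
  irrep \ class  {0} (size 1)  {1} (size 1)    {2} (size 1)  
  chi_0          1             1               1             
  chi_1          1             exp(2*I*pi/3)   exp(-2*I*pi/3)
  chi_2          1             exp(-2*I*pi/3)  exp(2*I*pi/3) 

Spot check: chi_0(1) = zeta_3^(0*1) = zeta_3^0 = 1.

Derivation: Z/3Z is abelian, so all 3 irreducible complex representations are 1-dimensional. They are given by chi_k(m) = zeta_3^(k*m) for k = 0,...,2. Row orthogonality: sum_m chi_k(m) conj(chi_l(m)) = 3 * [k = l].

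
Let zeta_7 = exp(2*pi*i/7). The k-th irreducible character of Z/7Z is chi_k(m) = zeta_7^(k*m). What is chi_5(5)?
chi_5(5) = zeta_7^25 = exp(-6*I*pi/7)

Working: chi_5(5) = zeta_7^(5*5) = zeta_7^25. Since zeta_7^7 = 1, this equals zeta_7^4 = exp(2*pi*i*4/7) = exp(-6*I*pi/7).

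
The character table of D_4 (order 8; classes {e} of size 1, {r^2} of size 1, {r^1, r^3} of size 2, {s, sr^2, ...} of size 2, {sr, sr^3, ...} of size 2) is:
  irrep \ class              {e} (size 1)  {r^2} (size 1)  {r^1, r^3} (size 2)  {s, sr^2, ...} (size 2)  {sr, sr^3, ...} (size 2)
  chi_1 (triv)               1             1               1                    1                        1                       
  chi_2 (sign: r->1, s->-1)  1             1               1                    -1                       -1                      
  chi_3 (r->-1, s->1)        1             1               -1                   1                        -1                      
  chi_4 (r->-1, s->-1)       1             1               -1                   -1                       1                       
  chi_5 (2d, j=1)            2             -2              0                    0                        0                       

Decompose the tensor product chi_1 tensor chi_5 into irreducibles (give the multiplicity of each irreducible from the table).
chi_1 tensor chi_5 = chi_5 (all other irreducibles have multiplicity 0).

Proof sketch: The character of a tensor product is the pointwise product (chi_1 * chi_5)(C) = chi_1(C) * chi_5(C):
  {e}: (1)*(2), {r^2}: (1)*(-2), {r^1, r^3}: (1)*(0), {s, sr^2, ...}: (1)*(0), {sr, sr^3, ...}: (1)*(0)
so (chi_1 * chi_5) takes values
  {e} -> 2, {r^2} -> -2, {r^1, r^3} -> 0, {s, sr^2, ...} -> 0, {sr, sr^3, ...} -> 0.
Now take the inner product of this character with each irreducible chi from the table, <chi_1*chi_5, chi> = (1/8) sum_C |C| (chi_1*chi_5)(C) conj(chi(C)):
  <chi_1*chi_5, chi_1> = (1/8)[1*(2)*conj(1) + 1*(-2)*conj(1) + 2*(0)*conj(1) + 2*(0)*conj(1) + 2*(0)*conj(1)]
      = (1/8)[(2) + (-2) + (0) + (0) + (0)] = 0/8 = 0
  <chi_1*chi_5, chi_2> = (1/8)[1*(2)*conj(1) + 1*(-2)*conj(1) + 2*(0)*conj(1) + 2*(0)*conj(-1) + 2*(0)*conj(-1)]
      = (1/8)[(2) + (-2) + (0) + (0) + (0)] = 0/8 = 0
  <chi_1*chi_5, chi_3> = (1/8)[1*(2)*conj(1) + 1*(-2)*conj(1) + 2*(0)*conj(-1) + 2*(0)*conj(1) + 2*(0)*conj(-1)]
      = (1/8)[(2) + (-2) + (0) + (0) + (0)] = 0/8 = 0
  <chi_1*chi_5, chi_4> = (1/8)[1*(2)*conj(1) + 1*(-2)*conj(1) + 2*(0)*conj(-1) + 2*(0)*conj(-1) + 2*(0)*conj(1)]
      = (1/8)[(2) + (-2) + (0) + (0) + (0)] = 0/8 = 0
  <chi_1*chi_5, chi_5> = (1/8)[1*(2)*conj(2) + 1*(-2)*conj(-2) + 2*(0)*conj(0) + 2*(0)*conj(0) + 2*(0)*conj(0)]
      = (1/8)[(4) + (4) + (0) + (0) + (0)] = 8/8 = 1
Hence the multiplicities are chi_5: 1. Dimension check: dim(chi_1)*dim(chi_5) = 1*2 = 2 and sum (mult * dim) = 1*2 = 2.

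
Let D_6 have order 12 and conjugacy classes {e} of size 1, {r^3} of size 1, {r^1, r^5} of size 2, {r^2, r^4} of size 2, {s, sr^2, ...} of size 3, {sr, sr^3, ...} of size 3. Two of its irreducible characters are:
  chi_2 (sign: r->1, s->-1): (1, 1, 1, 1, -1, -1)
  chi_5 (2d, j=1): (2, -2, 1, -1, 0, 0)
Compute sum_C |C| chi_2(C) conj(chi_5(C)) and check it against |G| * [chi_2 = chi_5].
Sum = 0; so <chi_2, chi_5> = 0 (distinct irreducibles are orthogonal).

Reasoning: Compute term by term over conjugacy classes (|C| * chi_2(C) * conj(chi_5(C))):
  1*(1)*conj(2) + 1*(1)*conj(-2) + 2*(1)*conj(1) + 2*(1)*conj(-1) + 3*(-1)*conj(0) + 3*(-1)*conj(0)
  = (2) + (-2) + (2) + (-2) + (0) + (0)
  = 0.
Dividing by |G| = 12 gives 0/12 = 0, matching the row-orthogonality relation <chi_2, chi_5> = [chi_2 = chi_5].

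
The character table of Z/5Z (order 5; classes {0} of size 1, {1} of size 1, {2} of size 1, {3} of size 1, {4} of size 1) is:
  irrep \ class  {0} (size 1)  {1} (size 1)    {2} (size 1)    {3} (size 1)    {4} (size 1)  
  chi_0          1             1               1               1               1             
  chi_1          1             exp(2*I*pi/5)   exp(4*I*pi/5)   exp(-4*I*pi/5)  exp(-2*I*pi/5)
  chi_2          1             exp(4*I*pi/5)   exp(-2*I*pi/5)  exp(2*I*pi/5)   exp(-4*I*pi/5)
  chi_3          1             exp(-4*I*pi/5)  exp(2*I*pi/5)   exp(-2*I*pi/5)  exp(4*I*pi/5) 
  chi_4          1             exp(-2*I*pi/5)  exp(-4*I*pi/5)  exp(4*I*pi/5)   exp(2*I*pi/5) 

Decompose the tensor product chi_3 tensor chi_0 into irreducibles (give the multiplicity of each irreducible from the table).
chi_3 tensor chi_0 = chi_3 (all other irreducibles have multiplicity 0).

Justification: The character of a tensor product is the pointwise product (chi_3 * chi_0)(C) = chi_3(C) * chi_0(C):
  {0}: (1)*(1), {1}: (exp(-4*I*pi/5))*(1), {2}: (exp(2*I*pi/5))*(1), {3}: (exp(-2*I*pi/5))*(1), {4}: (exp(4*I*pi/5))*(1)
so (chi_3 * chi_0) takes values
  {0} -> 1, {1} -> exp(-4*I*pi/5), {2} -> exp(2*I*pi/5), {3} -> exp(-2*I*pi/5), {4} -> exp(4*I*pi/5).
Now take the inner product of this character with each irreducible chi from the table, <chi_3*chi_0, chi> = (1/5) sum_C |C| (chi_3*chi_0)(C) conj(chi(C)):
  <chi_3*chi_0, chi_0> = (1/5)[1*(1)*conj(1) + 1*(exp(-4*I*pi/5))*conj(1) + 1*(exp(2*I*pi/5))*conj(1) + 1*(exp(-2*I*pi/5))*conj(1) + 1*(exp(4*I*pi/5))*conj(1)]
      = (1/5)[(1) + (exp(-4*I*pi/5)) + (exp(2*I*pi/5)) + (exp(-2*I*pi/5)) + (exp(4*I*pi/5))] = 0/5 = 0
  <chi_3*chi_0, chi_1> = (1/5)[1*(1)*conj(1) + 1*(exp(-4*I*pi/5))*conj(exp(2*I*pi/5)) + 1*(exp(2*I*pi/5))*conj(exp(4*I*pi/5)) + 1*(exp(-2*I*pi/5))*conj(exp(-4*I*pi/5)) + 1*(exp(4*I*pi/5))*conj(exp(-2*I*pi/5))]
      = (1/5)[(1) + (exp(4*I*pi/5)) + (exp(-2*I*pi/5)) + (exp(2*I*pi/5)) + (exp(-4*I*pi/5))] = 0/5 = 0
  <chi_3*chi_0, chi_2> = (1/5)[1*(1)*conj(1) + 1*(exp(-4*I*pi/5))*conj(exp(4*I*pi/5)) + 1*(exp(2*I*pi/5))*conj(exp(-2*I*pi/5)) + 1*(exp(-2*I*pi/5))*conj(exp(2*I*pi/5)) + 1*(exp(4*I*pi/5))*conj(exp(-4*I*pi/5))]
      = (1/5)[(1) + (exp(2*I*pi/5)) + (exp(4*I*pi/5)) + (exp(-4*I*pi/5)) + (exp(-2*I*pi/5))] = 0/5 = 0
  <chi_3*chi_0, chi_3> = (1/5)[1*(1)*conj(1) + 1*(exp(-4*I*pi/5))*conj(exp(-4*I*pi/5)) + 1*(exp(2*I*pi/5))*conj(exp(2*I*pi/5)) + 1*(exp(-2*I*pi/5))*conj(exp(-2*I*pi/5)) + 1*(exp(4*I*pi/5))*conj(exp(4*I*pi/5))]
      = (1/5)[(1) + (1) + (1) + (1) + (1)] = 5/5 = 1
  <chi_3*chi_0, chi_4> = (1/5)[1*(1)*conj(1) + 1*(exp(-4*I*pi/5))*conj(exp(-2*I*pi/5)) + 1*(exp(2*I*pi/5))*conj(exp(-4*I*pi/5)) + 1*(exp(-2*I*pi/5))*conj(exp(4*I*pi/5)) + 1*(exp(4*I*pi/5))*conj(exp(2*I*pi/5))]
      = (1/5)[(1) + (exp(-2*I*pi/5)) + (exp(-4*I*pi/5)) + (exp(4*I*pi/5)) + (exp(2*I*pi/5))] = 0/5 = 0
(Exp terms are combined using exp(i*s)*conj(exp(i*t)) = exp(i*(s-t)), and sums of them are collapsed using the identity that for every m > 1 the m distinct m-th roots of unity sum to 0, e.g. 1 + exp(2*I*pi/3) + exp(-2*I*pi/3) = 0.)
Hence the multiplicities are chi_3: 1. Dimension check: dim(chi_3)*dim(chi_0) = 1*1 = 1 and sum (mult * dim) = 1*1 = 1.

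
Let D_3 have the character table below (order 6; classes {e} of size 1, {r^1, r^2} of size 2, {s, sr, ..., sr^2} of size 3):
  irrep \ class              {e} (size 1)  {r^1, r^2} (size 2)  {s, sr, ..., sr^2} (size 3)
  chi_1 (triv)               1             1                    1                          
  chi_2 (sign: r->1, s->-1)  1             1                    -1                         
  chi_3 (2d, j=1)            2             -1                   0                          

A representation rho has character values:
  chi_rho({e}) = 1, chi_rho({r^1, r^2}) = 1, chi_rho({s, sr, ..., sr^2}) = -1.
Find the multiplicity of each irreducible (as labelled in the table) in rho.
Multiplicities: chi_1: 0, chi_2: 1, chi_3: 0.

Working: Use <chi_rho, chi> = (1/|G|) sum_C |C| * chi_rho(C) * conj(chi(C)) with |G| = 6 for each irreducible chi in the table:
  <chi_rho, chi_1> = (1/6)[1*(1)*conj(1) + 2*(1)*conj(1) + 3*(-1)*conj(1)]
      = (1/6)[(1) + (2) + (-3)] = 0/6 = 0
  <chi_rho, chi_2> = (1/6)[1*(1)*conj(1) + 2*(1)*conj(1) + 3*(-1)*conj(-1)]
      = (1/6)[(1) + (2) + (3)] = 6/6 = 1
  <chi_rho, chi_3> = (1/6)[1*(1)*conj(2) + 2*(1)*conj(-1) + 3*(-1)*conj(0)]
      = (1/6)[(2) + (-2) + (0)] = 0/6 = 0
Dimension check: dim(rho) = sum (mult * dim) = 0*1 + 1*1 + 0*2 = 1 = chi_rho(e) = 1.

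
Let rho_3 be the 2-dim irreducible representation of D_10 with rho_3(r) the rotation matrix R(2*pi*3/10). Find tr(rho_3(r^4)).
chi_{rho_3}(r^4) = 2*cos(2*pi*3*4/10) = -1/2 + sqrt(5)/2

Explanation: rho_3(r^4) is rotation by angle 2*pi*3*4/10, whose trace is 2*cos(2*pi*3*4/10) = -1/2 + sqrt(5)/2.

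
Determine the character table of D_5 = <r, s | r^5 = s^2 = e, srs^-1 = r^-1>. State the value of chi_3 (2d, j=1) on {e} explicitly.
Conjugacy classes: {e} of size 1, {r^1, r^4} of size 2, {r^2, r^3} of size 2, {s, sr, ..., sr^4} of size 5.
Character table:
  irrep \ class              {e} (size 1)  {r^1, r^4} (size 2)  {r^2, r^3} (size 2)  {s, sr, ..., sr^4} (size 5)
  chi_1 (triv)               1             1                    1                    1                          
  chi_2 (sign: r->1, s->-1)  1             1                    1                    -1                         
  chi_3 (2d, j=1)            2             -1/2 + sqrt(5)/2     -sqrt(5)/2 - 1/2     0                          
  chi_4 (2d, j=2)            2             -sqrt(5)/2 - 1/2     -1/2 + sqrt(5)/2     0                          

Spot check: chi_3 (2d, j=1) on {e} = 2.

Derivation: D_5 has order 2*5 = 10 with 4 conjugacy classes, hence 4 irreducibles. Sum of squared dims 1 + 1 + 4 + 4 = 10 = |G|. Linear characters come from the abelianisation; the 2-dimensional irreps have character r^k -> 2*cos(2*pi*j*k/5), reflections -> 0.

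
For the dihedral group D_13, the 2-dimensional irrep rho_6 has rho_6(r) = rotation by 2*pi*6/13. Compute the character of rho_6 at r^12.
chi_{rho_6}(r^12) = 2*cos(2*pi*6*12/13) = -2*cos(pi/13)

Justification: rho_6(r^12) is rotation by angle 2*pi*6*12/13, whose trace is 2*cos(2*pi*6*12/13) = -2*cos(pi/13).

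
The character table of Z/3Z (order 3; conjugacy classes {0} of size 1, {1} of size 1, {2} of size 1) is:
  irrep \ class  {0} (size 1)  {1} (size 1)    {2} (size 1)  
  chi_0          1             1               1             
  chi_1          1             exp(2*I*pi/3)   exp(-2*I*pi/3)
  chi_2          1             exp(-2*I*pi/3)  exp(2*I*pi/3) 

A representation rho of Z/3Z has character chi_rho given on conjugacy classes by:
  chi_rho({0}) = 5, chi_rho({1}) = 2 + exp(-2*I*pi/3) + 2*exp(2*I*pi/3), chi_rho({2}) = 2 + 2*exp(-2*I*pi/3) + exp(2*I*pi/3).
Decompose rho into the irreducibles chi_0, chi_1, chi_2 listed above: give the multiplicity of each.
Multiplicities: chi_0: 2, chi_1: 2, chi_2: 1.

Details: Use <chi_rho, chi> = (1/|G|) sum_C |C| * chi_rho(C) * conj(chi(C)) with |G| = 3 for each irreducible chi in the table:
  <chi_rho, chi_0> = (1/3)[1*(5)*conj(1) + 1*(2 + exp(-2*I*pi/3) + 2*exp(2*I*pi/3))*conj(1) + 1*(2 + 2*exp(-2*I*pi/3) + exp(2*I*pi/3))*conj(1)]
      = (1/3)[(5) + (2 + exp(-2*I*pi/3) + 2*exp(2*I*pi/3)) + (2 + 2*exp(-2*I*pi/3) + exp(2*I*pi/3))] = 6/3 = 2
  <chi_rho, chi_1> = (1/3)[1*(5)*conj(1) + 1*(2 + exp(-2*I*pi/3) + 2*exp(2*I*pi/3))*conj(exp(2*I*pi/3)) + 1*(2 + 2*exp(-2*I*pi/3) + exp(2*I*pi/3))*conj(exp(-2*I*pi/3))]
      = (1/3)[(5) + (2 + 2*exp(-2*I*pi/3) + exp(2*I*pi/3)) + (2 + exp(-2*I*pi/3) + 2*exp(2*I*pi/3))] = 6/3 = 2
  <chi_rho, chi_2> = (1/3)[1*(5)*conj(1) + 1*(2 + exp(-2*I*pi/3) + 2*exp(2*I*pi/3))*conj(exp(-2*I*pi/3)) + 1*(2 + 2*exp(-2*I*pi/3) + exp(2*I*pi/3))*conj(exp(2*I*pi/3))]
      = (1/3)[(5) + (-1) + (-1)] = 3/3 = 1
(Exp terms are combined using exp(i*s)*conj(exp(i*t)) = exp(i*(s-t)), and sums of them are collapsed using the identity that for every m > 1 the m distinct m-th roots of unity sum to 0, e.g. 1 + exp(2*I*pi/3) + exp(-2*I*pi/3) = 0.)
Dimension check: dim(rho) = sum (mult * dim) = 2*1 + 2*1 + 1*1 = 5 = chi_rho(e) = 5.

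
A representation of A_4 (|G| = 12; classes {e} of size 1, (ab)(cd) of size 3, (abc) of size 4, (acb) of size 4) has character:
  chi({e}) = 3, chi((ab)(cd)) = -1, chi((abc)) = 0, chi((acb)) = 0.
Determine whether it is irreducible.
Irreducible: <chi, chi> = 1.

Why: <chi, chi> = (1/|G|) sum_C |C| * |chi(C)|^2 = (1/12)[1*|3|^2 + 3*|-1|^2 + 4*|0|^2 + 4*|0|^2]
  = (1/12)[(9) + (3) + (0) + (0)] = 12/12 = 1.
(Exp terms are combined using exp(i*s)*conj(exp(i*t)) = exp(i*(s-t)), and sums of them are collapsed using the identity that for every m > 1 the m distinct m-th roots of unity sum to 0, e.g. 1 + exp(2*I*pi/3) + exp(-2*I*pi/3) = 0.)
A character is irreducible iff <chi, chi> = 1, so this representation is irreducible.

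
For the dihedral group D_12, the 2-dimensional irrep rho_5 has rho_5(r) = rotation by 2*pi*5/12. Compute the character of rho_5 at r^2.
chi_{rho_5}(r^2) = 2*cos(2*pi*5*2/12) = 1

Details: rho_5(r^2) is rotation by angle 2*pi*5*2/12, whose trace is 2*cos(2*pi*5*2/12) = 1.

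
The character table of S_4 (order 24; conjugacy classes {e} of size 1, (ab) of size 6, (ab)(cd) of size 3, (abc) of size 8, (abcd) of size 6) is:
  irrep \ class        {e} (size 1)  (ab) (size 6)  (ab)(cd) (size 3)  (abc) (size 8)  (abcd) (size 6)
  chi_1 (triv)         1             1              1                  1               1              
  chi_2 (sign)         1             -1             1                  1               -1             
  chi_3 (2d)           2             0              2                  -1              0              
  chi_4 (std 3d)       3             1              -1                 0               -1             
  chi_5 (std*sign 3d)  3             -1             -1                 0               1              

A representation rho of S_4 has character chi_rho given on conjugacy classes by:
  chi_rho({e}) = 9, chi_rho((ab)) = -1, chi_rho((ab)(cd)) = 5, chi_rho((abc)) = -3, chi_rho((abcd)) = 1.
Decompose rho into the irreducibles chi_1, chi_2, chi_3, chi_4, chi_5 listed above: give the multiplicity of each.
Multiplicities: chi_1: 0, chi_2: 0, chi_3: 3, chi_4: 0, chi_5: 1.

Reasoning: Use <chi_rho, chi> = (1/|G|) sum_C |C| * chi_rho(C) * conj(chi(C)) with |G| = 24 for each irreducible chi in the table:
  <chi_rho, chi_1> = (1/24)[1*(9)*conj(1) + 6*(-1)*conj(1) + 3*(5)*conj(1) + 8*(-3)*conj(1) + 6*(1)*conj(1)]
      = (1/24)[(9) + (-6) + (15) + (-24) + (6)] = 0/24 = 0
  <chi_rho, chi_2> = (1/24)[1*(9)*conj(1) + 6*(-1)*conj(-1) + 3*(5)*conj(1) + 8*(-3)*conj(1) + 6*(1)*conj(-1)]
      = (1/24)[(9) + (6) + (15) + (-24) + (-6)] = 0/24 = 0
  <chi_rho, chi_3> = (1/24)[1*(9)*conj(2) + 6*(-1)*conj(0) + 3*(5)*conj(2) + 8*(-3)*conj(-1) + 6*(1)*conj(0)]
      = (1/24)[(18) + (0) + (30) + (24) + (0)] = 72/24 = 3
  <chi_rho, chi_4> = (1/24)[1*(9)*conj(3) + 6*(-1)*conj(1) + 3*(5)*conj(-1) + 8*(-3)*conj(0) + 6*(1)*conj(-1)]
      = (1/24)[(27) + (-6) + (-15) + (0) + (-6)] = 0/24 = 0
  <chi_rho, chi_5> = (1/24)[1*(9)*conj(3) + 6*(-1)*conj(-1) + 3*(5)*conj(-1) + 8*(-3)*conj(0) + 6*(1)*conj(1)]
      = (1/24)[(27) + (6) + (-15) + (0) + (6)] = 24/24 = 1
Dimension check: dim(rho) = sum (mult * dim) = 0*1 + 0*1 + 3*2 + 0*3 + 1*3 = 9 = chi_rho(e) = 9.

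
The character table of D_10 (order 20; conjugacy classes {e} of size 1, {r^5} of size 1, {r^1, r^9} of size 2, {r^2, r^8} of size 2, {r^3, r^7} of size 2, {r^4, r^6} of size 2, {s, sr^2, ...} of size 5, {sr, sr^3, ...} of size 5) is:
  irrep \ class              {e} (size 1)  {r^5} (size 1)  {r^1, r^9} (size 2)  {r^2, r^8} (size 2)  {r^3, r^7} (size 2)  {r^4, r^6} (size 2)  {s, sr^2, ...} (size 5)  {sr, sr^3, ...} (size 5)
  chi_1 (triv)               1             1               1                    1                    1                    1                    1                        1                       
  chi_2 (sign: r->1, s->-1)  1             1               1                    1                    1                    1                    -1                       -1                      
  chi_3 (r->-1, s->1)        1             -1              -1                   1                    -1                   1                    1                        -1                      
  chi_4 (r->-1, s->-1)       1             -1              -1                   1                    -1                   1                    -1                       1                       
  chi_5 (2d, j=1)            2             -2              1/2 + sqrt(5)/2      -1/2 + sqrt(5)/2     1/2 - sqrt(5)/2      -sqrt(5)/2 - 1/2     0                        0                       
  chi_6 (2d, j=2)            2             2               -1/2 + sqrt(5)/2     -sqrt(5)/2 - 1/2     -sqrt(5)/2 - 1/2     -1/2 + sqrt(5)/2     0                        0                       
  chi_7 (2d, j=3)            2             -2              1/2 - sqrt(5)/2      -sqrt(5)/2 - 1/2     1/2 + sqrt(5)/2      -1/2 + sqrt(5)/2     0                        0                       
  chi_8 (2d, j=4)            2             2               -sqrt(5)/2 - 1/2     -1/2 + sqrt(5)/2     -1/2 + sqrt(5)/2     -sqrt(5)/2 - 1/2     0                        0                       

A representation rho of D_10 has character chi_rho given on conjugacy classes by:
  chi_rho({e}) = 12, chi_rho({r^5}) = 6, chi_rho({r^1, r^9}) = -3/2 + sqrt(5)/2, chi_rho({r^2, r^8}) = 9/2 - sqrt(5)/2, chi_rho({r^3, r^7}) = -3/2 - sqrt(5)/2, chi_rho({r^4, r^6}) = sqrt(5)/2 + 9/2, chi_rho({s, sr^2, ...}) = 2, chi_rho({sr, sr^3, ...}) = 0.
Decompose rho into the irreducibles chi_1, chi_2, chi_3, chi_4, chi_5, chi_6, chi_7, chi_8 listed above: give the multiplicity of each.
Multiplicities: chi_1: 2, chi_2: 1, chi_3: 2, chi_4: 1, chi_5: 0, chi_6: 2, chi_7: 0, chi_8: 1.

Details: Use <chi_rho, chi> = (1/|G|) sum_C |C| * chi_rho(C) * conj(chi(C)) with |G| = 20 for each irreducible chi in the table:
  <chi_rho, chi_1> = (1/20)[1*(12)*conj(1) + 1*(6)*conj(1) + 2*(-3/2 + sqrt(5)/2)*conj(1) + 2*(9/2 - sqrt(5)/2)*conj(1) + 2*(-3/2 - sqrt(5)/2)*conj(1) + 2*(sqrt(5)/2 + 9/2)*conj(1) + 5*(2)*conj(1) + 5*(0)*conj(1)]
      = (1/20)[(12) + (6) + (-3 + sqrt(5)) + (9 - sqrt(5)) + (-3 - sqrt(5)) + (sqrt(5) + 9) + (10) + (0)] = 40/20 = 2
  <chi_rho, chi_2> = (1/20)[1*(12)*conj(1) + 1*(6)*conj(1) + 2*(-3/2 + sqrt(5)/2)*conj(1) + 2*(9/2 - sqrt(5)/2)*conj(1) + 2*(-3/2 - sqrt(5)/2)*conj(1) + 2*(sqrt(5)/2 + 9/2)*conj(1) + 5*(2)*conj(-1) + 5*(0)*conj(-1)]
      = (1/20)[(12) + (6) + (-3 + sqrt(5)) + (9 - sqrt(5)) + (-3 - sqrt(5)) + (sqrt(5) + 9) + (-10) + (0)] = 20/20 = 1
  <chi_rho, chi_3> = (1/20)[1*(12)*conj(1) + 1*(6)*conj(-1) + 2*(-3/2 + sqrt(5)/2)*conj(-1) + 2*(9/2 - sqrt(5)/2)*conj(1) + 2*(-3/2 - sqrt(5)/2)*conj(-1) + 2*(sqrt(5)/2 + 9/2)*conj(1) + 5*(2)*conj(1) + 5*(0)*conj(-1)]
      = (1/20)[(12) + (-6) + (3 - sqrt(5)) + (9 - sqrt(5)) + (sqrt(5) + 3) + (sqrt(5) + 9) + (10) + (0)] = 40/20 = 2
  <chi_rho, chi_4> = (1/20)[1*(12)*conj(1) + 1*(6)*conj(-1) + 2*(-3/2 + sqrt(5)/2)*conj(-1) + 2*(9/2 - sqrt(5)/2)*conj(1) + 2*(-3/2 - sqrt(5)/2)*conj(-1) + 2*(sqrt(5)/2 + 9/2)*conj(1) + 5*(2)*conj(-1) + 5*(0)*conj(1)]
      = (1/20)[(12) + (-6) + (3 - sqrt(5)) + (9 - sqrt(5)) + (sqrt(5) + 3) + (sqrt(5) + 9) + (-10) + (0)] = 20/20 = 1
  <chi_rho, chi_5> = (1/20)[1*(12)*conj(2) + 1*(6)*conj(-2) + 2*(-3/2 + sqrt(5)/2)*conj(1/2 + sqrt(5)/2) + 2*(9/2 - sqrt(5)/2)*conj(-1/2 + sqrt(5)/2) + 2*(-3/2 - sqrt(5)/2)*conj(1/2 - sqrt(5)/2) + 2*(sqrt(5)/2 + 9/2)*conj(-sqrt(5)/2 - 1/2) + 5*(2)*conj(0) + 5*(0)*conj(0)]
      = (1/20)[(24) + (-12) + (1 - sqrt(5)) + (-7 + 5*sqrt(5)) + (1 + sqrt(5)) + (-5*sqrt(5) - 7) + (0) + (0)] = 0/20 = 0
  <chi_rho, chi_6> = (1/20)[1*(12)*conj(2) + 1*(6)*conj(2) + 2*(-3/2 + sqrt(5)/2)*conj(-1/2 + sqrt(5)/2) + 2*(9/2 - sqrt(5)/2)*conj(-sqrt(5)/2 - 1/2) + 2*(-3/2 - sqrt(5)/2)*conj(-sqrt(5)/2 - 1/2) + 2*(sqrt(5)/2 + 9/2)*conj(-1/2 + sqrt(5)/2) + 5*(2)*conj(0) + 5*(0)*conj(0)]
      = (1/20)[(24) + (12) + (4 - 2*sqrt(5)) + (-4*sqrt(5) - 2) + (4 + 2*sqrt(5)) + (-2 + 4*sqrt(5)) + (0) + (0)] = 40/20 = 2
  <chi_rho, chi_7> = (1/20)[1*(12)*conj(2) + 1*(6)*conj(-2) + 2*(-3/2 + sqrt(5)/2)*conj(1/2 - sqrt(5)/2) + 2*(9/2 - sqrt(5)/2)*conj(-sqrt(5)/2 - 1/2) + 2*(-3/2 - sqrt(5)/2)*conj(1/2 + sqrt(5)/2) + 2*(sqrt(5)/2 + 9/2)*conj(-1/2 + sqrt(5)/2) + 5*(2)*conj(0) + 5*(0)*conj(0)]
      = (1/20)[(24) + (-12) + (-4 + 2*sqrt(5)) + (-4*sqrt(5) - 2) + (-2*sqrt(5) - 4) + (-2 + 4*sqrt(5)) + (0) + (0)] = 0/20 = 0
  <chi_rho, chi_8> = (1/20)[1*(12)*conj(2) + 1*(6)*conj(2) + 2*(-3/2 + sqrt(5)/2)*conj(-sqrt(5)/2 - 1/2) + 2*(9/2 - sqrt(5)/2)*conj(-1/2 + sqrt(5)/2) + 2*(-3/2 - sqrt(5)/2)*conj(-1/2 + sqrt(5)/2) + 2*(sqrt(5)/2 + 9/2)*conj(-sqrt(5)/2 - 1/2) + 5*(2)*conj(0) + 5*(0)*conj(0)]
      = (1/20)[(24) + (12) + (-1 + sqrt(5)) + (-7 + 5*sqrt(5)) + (-sqrt(5) - 1) + (-5*sqrt(5) - 7) + (0) + (0)] = 20/20 = 1
Dimension check: dim(rho) = sum (mult * dim) = 2*1 + 1*1 + 2*1 + 1*1 + 0*2 + 2*2 + 0*2 + 1*2 = 12 = chi_rho(e) = 12.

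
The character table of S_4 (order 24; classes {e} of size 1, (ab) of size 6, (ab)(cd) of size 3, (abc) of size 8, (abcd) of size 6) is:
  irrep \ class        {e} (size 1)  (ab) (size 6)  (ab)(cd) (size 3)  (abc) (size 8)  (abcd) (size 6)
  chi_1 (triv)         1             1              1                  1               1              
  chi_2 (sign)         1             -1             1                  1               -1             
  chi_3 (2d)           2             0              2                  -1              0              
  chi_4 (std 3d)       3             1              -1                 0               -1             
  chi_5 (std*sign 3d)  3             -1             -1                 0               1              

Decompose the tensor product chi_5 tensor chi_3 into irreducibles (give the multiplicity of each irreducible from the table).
chi_5 tensor chi_3 = chi_4 + chi_5 (all other irreducibles have multiplicity 0).

Reasoning: The character of a tensor product is the pointwise product (chi_5 * chi_3)(C) = chi_5(C) * chi_3(C):
  {e}: (3)*(2), (ab): (-1)*(0), (ab)(cd): (-1)*(2), (abc): (0)*(-1), (abcd): (1)*(0)
so (chi_5 * chi_3) takes values
  {e} -> 6, (ab) -> 0, (ab)(cd) -> -2, (abc) -> 0, (abcd) -> 0.
Now take the inner product of this character with each irreducible chi from the table, <chi_5*chi_3, chi> = (1/24) sum_C |C| (chi_5*chi_3)(C) conj(chi(C)):
  <chi_5*chi_3, chi_1> = (1/24)[1*(6)*conj(1) + 6*(0)*conj(1) + 3*(-2)*conj(1) + 8*(0)*conj(1) + 6*(0)*conj(1)]
      = (1/24)[(6) + (0) + (-6) + (0) + (0)] = 0/24 = 0
  <chi_5*chi_3, chi_2> = (1/24)[1*(6)*conj(1) + 6*(0)*conj(-1) + 3*(-2)*conj(1) + 8*(0)*conj(1) + 6*(0)*conj(-1)]
      = (1/24)[(6) + (0) + (-6) + (0) + (0)] = 0/24 = 0
  <chi_5*chi_3, chi_3> = (1/24)[1*(6)*conj(2) + 6*(0)*conj(0) + 3*(-2)*conj(2) + 8*(0)*conj(-1) + 6*(0)*conj(0)]
      = (1/24)[(12) + (0) + (-12) + (0) + (0)] = 0/24 = 0
  <chi_5*chi_3, chi_4> = (1/24)[1*(6)*conj(3) + 6*(0)*conj(1) + 3*(-2)*conj(-1) + 8*(0)*conj(0) + 6*(0)*conj(-1)]
      = (1/24)[(18) + (0) + (6) + (0) + (0)] = 24/24 = 1
  <chi_5*chi_3, chi_5> = (1/24)[1*(6)*conj(3) + 6*(0)*conj(-1) + 3*(-2)*conj(-1) + 8*(0)*conj(0) + 6*(0)*conj(1)]
      = (1/24)[(18) + (0) + (6) + (0) + (0)] = 24/24 = 1
Hence the multiplicities are chi_4: 1, chi_5: 1. Dimension check: dim(chi_5)*dim(chi_3) = 3*2 = 6 and sum (mult * dim) = 1*3 + 1*3 = 6.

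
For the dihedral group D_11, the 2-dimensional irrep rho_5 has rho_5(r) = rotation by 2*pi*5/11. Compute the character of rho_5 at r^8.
chi_{rho_5}(r^8) = 2*cos(2*pi*5*8/11) = -2*cos(3*pi/11)

Solution. rho_5(r^8) is rotation by angle 2*pi*5*8/11, whose trace is 2*cos(2*pi*5*8/11) = -2*cos(3*pi/11).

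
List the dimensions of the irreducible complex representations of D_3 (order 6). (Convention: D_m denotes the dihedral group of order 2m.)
Dimensions: 1, 1, 2

There are 3 irreducibles (= number of conjugacy classes). Their dimensions d_i satisfy sum d_i^2 = |G| = 6: 1 + 1 + 4 = 6.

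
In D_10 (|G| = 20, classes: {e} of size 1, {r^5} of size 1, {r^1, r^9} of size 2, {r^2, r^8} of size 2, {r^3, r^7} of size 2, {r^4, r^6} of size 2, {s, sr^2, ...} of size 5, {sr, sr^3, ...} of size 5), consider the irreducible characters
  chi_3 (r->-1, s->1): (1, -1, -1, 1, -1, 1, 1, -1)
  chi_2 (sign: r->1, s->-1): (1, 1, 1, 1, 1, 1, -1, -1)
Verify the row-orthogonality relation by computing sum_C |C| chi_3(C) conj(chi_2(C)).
Sum = 0; so <chi_3, chi_2> = 0 (distinct irreducibles are orthogonal).

Derivation: Compute term by term over conjugacy classes (|C| * chi_3(C) * conj(chi_2(C))):
  1*(1)*conj(1) + 1*(-1)*conj(1) + 2*(-1)*conj(1) + 2*(1)*conj(1) + 2*(-1)*conj(1) + 2*(1)*conj(1) + 5*(1)*conj(-1) + 5*(-1)*conj(-1)
  = (1) + (-1) + (-2) + (2) + (-2) + (2) + (-5) + (5)
  = 0.
Dividing by |G| = 20 gives 0/20 = 0, matching the row-orthogonality relation <chi_3, chi_2> = [chi_3 = chi_2].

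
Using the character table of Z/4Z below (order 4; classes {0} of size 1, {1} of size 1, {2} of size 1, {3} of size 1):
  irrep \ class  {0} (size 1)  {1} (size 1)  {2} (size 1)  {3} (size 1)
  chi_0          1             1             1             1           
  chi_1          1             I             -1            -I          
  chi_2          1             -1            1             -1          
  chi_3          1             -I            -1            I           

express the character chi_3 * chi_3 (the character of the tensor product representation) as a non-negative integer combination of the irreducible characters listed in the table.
chi_3 tensor chi_3 = chi_2 (all other irreducibles have multiplicity 0).

The character of a tensor product is the pointwise product (chi_3 * chi_3)(C) = chi_3(C) * chi_3(C):
  {0}: (1)*(1), {1}: (-I)*(-I), {2}: (-1)*(-1), {3}: (I)*(I)
so (chi_3 * chi_3) takes values
  {0} -> 1, {1} -> -1, {2} -> 1, {3} -> -1.
Now take the inner product of this character with each irreducible chi from the table, <chi_3*chi_3, chi> = (1/4) sum_C |C| (chi_3*chi_3)(C) conj(chi(C)):
  <chi_3*chi_3, chi_0> = (1/4)[1*(1)*conj(1) + 1*(-1)*conj(1) + 1*(1)*conj(1) + 1*(-1)*conj(1)]
      = (1/4)[(1) + (-1) + (1) + (-1)] = 0/4 = 0
  <chi_3*chi_3, chi_1> = (1/4)[1*(1)*conj(1) + 1*(-1)*conj(I) + 1*(1)*conj(-1) + 1*(-1)*conj(-I)]
      = (1/4)[(1) + (I) + (-1) + (-I)] = 0/4 = 0
  <chi_3*chi_3, chi_2> = (1/4)[1*(1)*conj(1) + 1*(-1)*conj(-1) + 1*(1)*conj(1) + 1*(-1)*conj(-1)]
      = (1/4)[(1) + (1) + (1) + (1)] = 4/4 = 1
  <chi_3*chi_3, chi_3> = (1/4)[1*(1)*conj(1) + 1*(-1)*conj(-I) + 1*(1)*conj(-1) + 1*(-1)*conj(I)]
      = (1/4)[(1) + (-I) + (-1) + (I)] = 0/4 = 0
(Exp terms are combined using exp(i*s)*conj(exp(i*t)) = exp(i*(s-t)), and sums of them are collapsed using the identity that for every m > 1 the m distinct m-th roots of unity sum to 0, e.g. 1 + exp(2*I*pi/3) + exp(-2*I*pi/3) = 0.)
Hence the multiplicities are chi_2: 1. Dimension check: dim(chi_3)*dim(chi_3) = 1*1 = 1 and sum (mult * dim) = 1*1 = 1.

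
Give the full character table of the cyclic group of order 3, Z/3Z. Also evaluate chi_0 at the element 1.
Character table of Z/3Z (irreps indexed chi_0,...,chi_2 with chi_k(m) = zeta_3^(k*m), zeta_3 = exp(2*pi*i/3)):
  irrep \ class  {0} (size 1)  {1} (size 1)    {2} (size 1)  
  chi_0          1             1               1             
  chi_1          1             exp(2*I*pi/3)   exp(-2*I*pi/3)
  chi_2          1             exp(-2*I*pi/3)  exp(2*I*pi/3) 

Spot check: chi_0(1) = zeta_3^(0*1) = zeta_3^0 = 1.

Proof sketch: Z/3Z is abelian, so all 3 irreducible complex representations are 1-dimensional. They are given by chi_k(m) = zeta_3^(k*m) for k = 0,...,2. Row orthogonality: sum_m chi_k(m) conj(chi_l(m)) = 3 * [k = l].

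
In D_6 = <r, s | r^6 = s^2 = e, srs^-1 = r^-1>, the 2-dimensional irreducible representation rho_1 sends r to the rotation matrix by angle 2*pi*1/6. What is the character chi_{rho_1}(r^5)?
chi_{rho_1}(r^5) = 2*cos(2*pi*1*5/6) = 1

Details: rho_1(r^5) is rotation by angle 2*pi*1*5/6, whose trace is 2*cos(2*pi*1*5/6) = 1.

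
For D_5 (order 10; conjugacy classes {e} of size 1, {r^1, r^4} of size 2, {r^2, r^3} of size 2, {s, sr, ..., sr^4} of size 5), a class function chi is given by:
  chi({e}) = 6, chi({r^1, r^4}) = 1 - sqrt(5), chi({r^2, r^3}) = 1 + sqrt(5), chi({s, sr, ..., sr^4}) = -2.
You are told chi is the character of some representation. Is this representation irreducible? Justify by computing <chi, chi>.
Not irreducible (reducible): <chi, chi> = 8 > 1.

Proof sketch: <chi, chi> = (1/|G|) sum_C |C| * |chi(C)|^2 = (1/10)[1*|6|^2 + 2*|1 - sqrt(5)|^2 + 2*|1 + sqrt(5)|^2 + 5*|-2|^2]
  = (1/10)[(36) + (12 - 4*sqrt(5)) + (4*sqrt(5) + 12) + (20)] = 80/10 = 8.
A character is irreducible iff <chi, chi> = 1, so this representation is reducible.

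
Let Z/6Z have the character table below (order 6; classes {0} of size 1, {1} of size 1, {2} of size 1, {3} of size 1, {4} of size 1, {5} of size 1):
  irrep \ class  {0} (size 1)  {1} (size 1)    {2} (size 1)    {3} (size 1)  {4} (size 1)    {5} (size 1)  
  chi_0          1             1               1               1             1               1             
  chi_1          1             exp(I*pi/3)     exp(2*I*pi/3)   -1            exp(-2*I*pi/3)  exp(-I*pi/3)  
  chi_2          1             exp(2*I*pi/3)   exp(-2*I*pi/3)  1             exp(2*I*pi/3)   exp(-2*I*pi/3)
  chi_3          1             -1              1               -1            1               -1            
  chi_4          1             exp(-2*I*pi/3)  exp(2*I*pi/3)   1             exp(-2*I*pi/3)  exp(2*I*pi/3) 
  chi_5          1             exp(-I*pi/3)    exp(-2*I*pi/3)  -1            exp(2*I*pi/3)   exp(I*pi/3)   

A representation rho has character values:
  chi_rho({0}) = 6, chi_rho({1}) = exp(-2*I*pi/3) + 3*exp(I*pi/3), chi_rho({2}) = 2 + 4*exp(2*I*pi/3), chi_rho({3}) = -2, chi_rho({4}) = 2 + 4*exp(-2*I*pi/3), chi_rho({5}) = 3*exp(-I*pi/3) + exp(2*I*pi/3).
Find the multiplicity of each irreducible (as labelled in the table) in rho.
Multiplicities: chi_0: 1, chi_1: 3, chi_2: 0, chi_3: 1, chi_4: 1, chi_5: 0.

Justification: Use <chi_rho, chi> = (1/|G|) sum_C |C| * chi_rho(C) * conj(chi(C)) with |G| = 6 for each irreducible chi in the table:
  <chi_rho, chi_0> = (1/6)[1*(6)*conj(1) + 1*(exp(-2*I*pi/3) + 3*exp(I*pi/3))*conj(1) + 1*(2 + 4*exp(2*I*pi/3))*conj(1) + 1*(-2)*conj(1) + 1*(2 + 4*exp(-2*I*pi/3))*conj(1) + 1*(3*exp(-I*pi/3) + exp(2*I*pi/3))*conj(1)]
      = (1/6)[(6) + (exp(-2*I*pi/3) + 3*exp(I*pi/3)) + (2 + 4*exp(2*I*pi/3)) + (-2) + (2 + 4*exp(-2*I*pi/3)) + (3*exp(-I*pi/3) + exp(2*I*pi/3))] = 6/6 = 1
  <chi_rho, chi_1> = (1/6)[1*(6)*conj(1) + 1*(exp(-2*I*pi/3) + 3*exp(I*pi/3))*conj(exp(I*pi/3)) + 1*(2 + 4*exp(2*I*pi/3))*conj(exp(2*I*pi/3)) + 1*(-2)*conj(-1) + 1*(2 + 4*exp(-2*I*pi/3))*conj(exp(-2*I*pi/3)) + 1*(3*exp(-I*pi/3) + exp(2*I*pi/3))*conj(exp(-I*pi/3))]
      = (1/6)[(6) + (2) + (4 + 2*exp(-2*I*pi/3)) + (2) + (4 + 2*exp(2*I*pi/3)) + (2)] = 18/6 = 3
  <chi_rho, chi_2> = (1/6)[1*(6)*conj(1) + 1*(exp(-2*I*pi/3) + 3*exp(I*pi/3))*conj(exp(2*I*pi/3)) + 1*(2 + 4*exp(2*I*pi/3))*conj(exp(-2*I*pi/3)) + 1*(-2)*conj(1) + 1*(2 + 4*exp(-2*I*pi/3))*conj(exp(2*I*pi/3)) + 1*(3*exp(-I*pi/3) + exp(2*I*pi/3))*conj(exp(-2*I*pi/3))]
      = (1/6)[(6) + (3*exp(-I*pi/3) + exp(2*I*pi/3)) + (4*exp(-2*I*pi/3) + 2*exp(2*I*pi/3)) + (-2) + (2*exp(-2*I*pi/3) + 4*exp(2*I*pi/3)) + (exp(-2*I*pi/3) + 3*exp(I*pi/3))] = 0/6 = 0
  <chi_rho, chi_3> = (1/6)[1*(6)*conj(1) + 1*(exp(-2*I*pi/3) + 3*exp(I*pi/3))*conj(-1) + 1*(2 + 4*exp(2*I*pi/3))*conj(1) + 1*(-2)*conj(-1) + 1*(2 + 4*exp(-2*I*pi/3))*conj(1) + 1*(3*exp(-I*pi/3) + exp(2*I*pi/3))*conj(-1)]
      = (1/6)[(6) + (-3*exp(I*pi/3) - exp(-2*I*pi/3)) + (2 + 4*exp(2*I*pi/3)) + (2) + (2 + 4*exp(-2*I*pi/3)) + (-exp(2*I*pi/3) - 3*exp(-I*pi/3))] = 6/6 = 1
  <chi_rho, chi_4> = (1/6)[1*(6)*conj(1) + 1*(exp(-2*I*pi/3) + 3*exp(I*pi/3))*conj(exp(-2*I*pi/3)) + 1*(2 + 4*exp(2*I*pi/3))*conj(exp(2*I*pi/3)) + 1*(-2)*conj(1) + 1*(2 + 4*exp(-2*I*pi/3))*conj(exp(-2*I*pi/3)) + 1*(3*exp(-I*pi/3) + exp(2*I*pi/3))*conj(exp(2*I*pi/3))]
      = (1/6)[(6) + (-2) + (4 + 2*exp(-2*I*pi/3)) + (-2) + (4 + 2*exp(2*I*pi/3)) + (-2)] = 6/6 = 1
  <chi_rho, chi_5> = (1/6)[1*(6)*conj(1) + 1*(exp(-2*I*pi/3) + 3*exp(I*pi/3))*conj(exp(-I*pi/3)) + 1*(2 + 4*exp(2*I*pi/3))*conj(exp(-2*I*pi/3)) + 1*(-2)*conj(-1) + 1*(2 + 4*exp(-2*I*pi/3))*conj(exp(2*I*pi/3)) + 1*(3*exp(-I*pi/3) + exp(2*I*pi/3))*conj(exp(I*pi/3))]
      = (1/6)[(6) + (exp(-I*pi/3) + 3*exp(2*I*pi/3)) + (4*exp(-2*I*pi/3) + 2*exp(2*I*pi/3)) + (2) + (2*exp(-2*I*pi/3) + 4*exp(2*I*pi/3)) + (3*exp(-2*I*pi/3) + exp(I*pi/3))] = 0/6 = 0
(Exp terms are combined using exp(i*s)*conj(exp(i*t)) = exp(i*(s-t)), and sums of them are collapsed using the identity that for every m > 1 the m distinct m-th roots of unity sum to 0, e.g. 1 + exp(2*I*pi/3) + exp(-2*I*pi/3) = 0.)
Dimension check: dim(rho) = sum (mult * dim) = 1*1 + 3*1 + 0*1 + 1*1 + 1*1 + 0*1 = 6 = chi_rho(e) = 6.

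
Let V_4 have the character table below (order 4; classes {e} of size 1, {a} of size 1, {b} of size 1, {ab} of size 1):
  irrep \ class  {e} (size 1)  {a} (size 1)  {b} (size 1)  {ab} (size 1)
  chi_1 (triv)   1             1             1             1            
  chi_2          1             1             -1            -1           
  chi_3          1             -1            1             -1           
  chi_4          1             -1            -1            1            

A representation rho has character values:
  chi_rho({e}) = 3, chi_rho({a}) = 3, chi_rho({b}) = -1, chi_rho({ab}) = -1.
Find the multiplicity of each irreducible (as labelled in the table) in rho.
Multiplicities: chi_1: 1, chi_2: 2, chi_3: 0, chi_4: 0.

Solution. Use <chi_rho, chi> = (1/|G|) sum_C |C| * chi_rho(C) * conj(chi(C)) with |G| = 4 for each irreducible chi in the table:
  <chi_rho, chi_1> = (1/4)[1*(3)*conj(1) + 1*(3)*conj(1) + 1*(-1)*conj(1) + 1*(-1)*conj(1)]
      = (1/4)[(3) + (3) + (-1) + (-1)] = 4/4 = 1
  <chi_rho, chi_2> = (1/4)[1*(3)*conj(1) + 1*(3)*conj(1) + 1*(-1)*conj(-1) + 1*(-1)*conj(-1)]
      = (1/4)[(3) + (3) + (1) + (1)] = 8/4 = 2
  <chi_rho, chi_3> = (1/4)[1*(3)*conj(1) + 1*(3)*conj(-1) + 1*(-1)*conj(1) + 1*(-1)*conj(-1)]
      = (1/4)[(3) + (-3) + (-1) + (1)] = 0/4 = 0
  <chi_rho, chi_4> = (1/4)[1*(3)*conj(1) + 1*(3)*conj(-1) + 1*(-1)*conj(-1) + 1*(-1)*conj(1)]
      = (1/4)[(3) + (-3) + (1) + (-1)] = 0/4 = 0
Dimension check: dim(rho) = sum (mult * dim) = 1*1 + 2*1 + 0*1 + 0*1 = 3 = chi_rho(e) = 3.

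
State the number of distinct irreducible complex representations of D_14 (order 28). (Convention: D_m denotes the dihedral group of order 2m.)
10

Argument: The number of irreducible complex representations of a finite group equals its number of conjugacy classes. D_14 has 10 conjugacy classes (n/2 + 3 for n even), so D_14 (order 28) has exactly 10 irreducible complex representations.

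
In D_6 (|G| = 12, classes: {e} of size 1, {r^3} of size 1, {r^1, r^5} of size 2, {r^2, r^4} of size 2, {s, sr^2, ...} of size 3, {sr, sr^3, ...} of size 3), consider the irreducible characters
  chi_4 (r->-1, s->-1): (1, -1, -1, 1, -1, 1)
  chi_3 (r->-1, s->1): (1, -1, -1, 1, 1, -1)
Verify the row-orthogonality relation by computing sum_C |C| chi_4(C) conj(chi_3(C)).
Sum = 0; so <chi_4, chi_3> = 0 (distinct irreducibles are orthogonal).

Reasoning: Compute term by term over conjugacy classes (|C| * chi_4(C) * conj(chi_3(C))):
  1*(1)*conj(1) + 1*(-1)*conj(-1) + 2*(-1)*conj(-1) + 2*(1)*conj(1) + 3*(-1)*conj(1) + 3*(1)*conj(-1)
  = (1) + (1) + (2) + (2) + (-3) + (-3)
  = 0.
Dividing by |G| = 12 gives 0/12 = 0, matching the row-orthogonality relation <chi_4, chi_3> = [chi_4 = chi_3].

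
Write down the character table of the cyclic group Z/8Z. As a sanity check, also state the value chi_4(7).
Character table of Z/8Z (irreps indexed chi_0,...,chi_7 with chi_k(m) = zeta_8^(k*m), zeta_8 = exp(2*pi*i/8)):
  irrep \ class  {0} (size 1)  {1} (size 1)    {2} (size 1)  {3} (size 1)    {4} (size 1)  {5} (size 1)    {6} (size 1)  {7} (size 1)  
  chi_0          1             1               1             1               1             1               1             1             
  chi_1          1             exp(I*pi/4)     I             exp(3*I*pi/4)   -1            exp(-3*I*pi/4)  -I            exp(-I*pi/4)  
  chi_2          1             I               -1            -I              1             I               -1            -I            
  chi_3          1             exp(3*I*pi/4)   -I            exp(I*pi/4)     -1            exp(-I*pi/4)    I             exp(-3*I*pi/4)
  chi_4          1             -1              1             -1              1             -1              1             -1            
  chi_5          1             exp(-3*I*pi/4)  I             exp(-I*pi/4)    -1            exp(I*pi/4)     -I            exp(3*I*pi/4) 
  chi_6          1             -I              -1            I               1             -I              -1            I             
  chi_7          1             exp(-I*pi/4)    -I            exp(-3*I*pi/4)  -1            exp(3*I*pi/4)   I             exp(I*pi/4)   

Spot check: chi_4(7) = zeta_8^(4*7) = zeta_8^28 = -1.

Justification: Z/8Z is abelian, so all 8 irreducible complex representations are 1-dimensional. They are given by chi_k(m) = zeta_8^(k*m) for k = 0,...,7. Row orthogonality: sum_m chi_k(m) conj(chi_l(m)) = 8 * [k = l].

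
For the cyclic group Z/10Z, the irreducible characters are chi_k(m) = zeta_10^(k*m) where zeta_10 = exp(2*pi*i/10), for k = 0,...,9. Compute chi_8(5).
chi_8(5) = zeta_10^40 = 1

Why: chi_8(5) = zeta_10^(8*5) = zeta_10^40. Since zeta_10^10 = 1, this equals zeta_10^0 = exp(2*pi*i*0/10) = 1.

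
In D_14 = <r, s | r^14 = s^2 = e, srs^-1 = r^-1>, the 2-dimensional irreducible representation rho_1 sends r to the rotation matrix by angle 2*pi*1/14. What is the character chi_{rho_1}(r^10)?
chi_{rho_1}(r^10) = 2*cos(2*pi*1*10/14) = -2*cos(3*pi/7)

Working: rho_1(r^10) is rotation by angle 2*pi*1*10/14, whose trace is 2*cos(2*pi*1*10/14) = -2*cos(3*pi/7).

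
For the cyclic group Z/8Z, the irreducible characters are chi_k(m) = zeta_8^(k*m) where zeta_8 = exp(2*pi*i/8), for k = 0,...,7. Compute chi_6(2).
chi_6(2) = zeta_8^12 = -1

Reasoning: chi_6(2) = zeta_8^(6*2) = zeta_8^12. Since zeta_8^8 = 1, this equals zeta_8^4 = exp(2*pi*i*4/8) = -1.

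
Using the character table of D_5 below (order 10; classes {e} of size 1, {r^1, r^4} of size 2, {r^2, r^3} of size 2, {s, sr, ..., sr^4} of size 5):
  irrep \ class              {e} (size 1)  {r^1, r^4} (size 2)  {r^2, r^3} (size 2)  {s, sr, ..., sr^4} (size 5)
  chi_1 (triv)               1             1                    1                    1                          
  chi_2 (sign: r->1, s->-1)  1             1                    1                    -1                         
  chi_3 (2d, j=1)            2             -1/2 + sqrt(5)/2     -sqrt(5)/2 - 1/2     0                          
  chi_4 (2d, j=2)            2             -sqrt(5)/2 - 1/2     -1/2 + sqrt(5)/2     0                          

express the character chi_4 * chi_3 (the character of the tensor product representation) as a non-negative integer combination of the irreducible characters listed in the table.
chi_4 tensor chi_3 = chi_3 + chi_4 (all other irreducibles have multiplicity 0).

Proof sketch: The character of a tensor product is the pointwise product (chi_4 * chi_3)(C) = chi_4(C) * chi_3(C):
  {e}: (2)*(2), {r^1, r^4}: (-sqrt(5)/2 - 1/2)*(-1/2 + sqrt(5)/2), {r^2, r^3}: (-1/2 + sqrt(5)/2)*(-sqrt(5)/2 - 1/2), {s, sr, ..., sr^4}: (0)*(0)
so (chi_4 * chi_3) takes values
  {e} -> 4, {r^1, r^4} -> -1, {r^2, r^3} -> -1, {s, sr, ..., sr^4} -> 0.
Now take the inner product of this character with each irreducible chi from the table, <chi_4*chi_3, chi> = (1/10) sum_C |C| (chi_4*chi_3)(C) conj(chi(C)):
  <chi_4*chi_3, chi_1> = (1/10)[1*(4)*conj(1) + 2*(-1)*conj(1) + 2*(-1)*conj(1) + 5*(0)*conj(1)]
      = (1/10)[(4) + (-2) + (-2) + (0)] = 0/10 = 0
  <chi_4*chi_3, chi_2> = (1/10)[1*(4)*conj(1) + 2*(-1)*conj(1) + 2*(-1)*conj(1) + 5*(0)*conj(-1)]
      = (1/10)[(4) + (-2) + (-2) + (0)] = 0/10 = 0
  <chi_4*chi_3, chi_3> = (1/10)[1*(4)*conj(2) + 2*(-1)*conj(-1/2 + sqrt(5)/2) + 2*(-1)*conj(-sqrt(5)/2 - 1/2) + 5*(0)*conj(0)]
      = (1/10)[(8) + (1 - sqrt(5)) + (1 + sqrt(5)) + (0)] = 10/10 = 1
  <chi_4*chi_3, chi_4> = (1/10)[1*(4)*conj(2) + 2*(-1)*conj(-sqrt(5)/2 - 1/2) + 2*(-1)*conj(-1/2 + sqrt(5)/2) + 5*(0)*conj(0)]
      = (1/10)[(8) + (1 + sqrt(5)) + (1 - sqrt(5)) + (0)] = 10/10 = 1
Hence the multiplicities are chi_3: 1, chi_4: 1. Dimension check: dim(chi_4)*dim(chi_3) = 2*2 = 4 and sum (mult * dim) = 1*2 + 1*2 = 4.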